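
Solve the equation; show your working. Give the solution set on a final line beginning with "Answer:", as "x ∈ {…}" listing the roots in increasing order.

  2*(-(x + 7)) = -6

Step 1. [2*(-(x + 7)) = -6] 2·(inner) — divide through by 2 ⇒ div: -(x + 7) = -3.
Step 2. [-(x + 7) = -3] LHS negated; negate both sides, so neg: x + 7 = 3.
Step 3. [x + 7 = 3] +7 is outermost — subtract 7 both sides. So sub: x = -4.

Answer: x ∈ {-4}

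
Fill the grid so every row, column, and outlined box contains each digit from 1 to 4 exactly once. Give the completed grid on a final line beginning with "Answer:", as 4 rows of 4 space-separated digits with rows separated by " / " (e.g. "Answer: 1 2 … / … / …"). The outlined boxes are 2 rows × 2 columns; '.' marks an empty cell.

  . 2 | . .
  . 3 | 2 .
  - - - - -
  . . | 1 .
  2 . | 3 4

Step 1. [r2c1∈{1,4}] in row 2, 4 fits only at r2c1 ⇒ r2c1=4.
Step 2. [r1c1∈{1}] only 1 remains possible at r1c1, so r1c1=1.
Step 3. [r3c2∈{4}] r3c2's peers cover all but 4, so r3c2=4.
Step 4. [r3c1∈{3}] nothing but 3 survives at r3c1 ⇒ r3c1=3.
Step 5. [r4c2∈{1}] r4c2 is down to just 1, so r4c2=1.
Step 6. [r1c3∈{4}] r1c3 has the single candidate 4 ⇒ r1c3=4.
Step 7. [r2c4∈{1}] r2c4 has the single candidate 1, so r2c4=1.
Step 8. [r1c4∈{3}] r1c4 is down to just 3 ⇒ r1c4=3.
Step 9. [r3c4∈{2}] nothing but 2 survives at r3c4, so r3c4=2.

Answer: 1 2 4 3 / 4 3 2 1 / 3 4 1 2 / 2 1 3 4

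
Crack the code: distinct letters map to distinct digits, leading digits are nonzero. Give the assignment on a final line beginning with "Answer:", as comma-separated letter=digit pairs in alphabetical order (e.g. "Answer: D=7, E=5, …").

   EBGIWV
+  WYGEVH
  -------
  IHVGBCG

Step 1. [col 1: V + H ≡ G (mod 10)] G=0 is one option consistent with column 1 (V + H ≡ G (mod 10), carry-in 0) — take it ⇒ G=0.
Step 2. [I] the sum has 7 digits but both addends have 6; that extra leading digit I is the final carry, namely 1, so I=1.
Step 3. [col 1: V + H ≡ G (mod 10)] no forcing yet in column 1 (carry-in 0); V=4 is free and consistent — try it, so V=4.
Step 4. [col 1: V + H ≡ G (mod 10)] from column 1 (V=4, G=0, carry-in 0, digits 0,1,4 already taken and all letters distinct): H must equal 6 ⇒ H=6.
Step 5. [col 2: W + V ≡ C (mod 10)] C=3 is one option consistent with column 2 (W + V ≡ C (mod 10), carry-in 1) — take it ⇒ C=3.
Step 6. [col 2: W + V ≡ C (mod 10)] column 2: given V=4, C=3, carry-in 1, and digits 0,1,3,4,6 already taken and all letters distinct, W+V≡C (mod 10) forces W=8 ⇒ W=8.
Step 7. [col 3: I + E ≡ B (mod 10)] column 3 (I + E ≡ B (mod 10), carry-in 1) doesn't pin E yet; pick E=7 and continue ⇒ E=7.
Step 8. [col 3: I + E ≡ B (mod 10)] in column 3 we have I+E≡B with carry-in 1; given I=1, E=7 and digits 0,1,3,4,6,7,8 already taken and all letters distinct, that pins B to 9. So B=9.
Step 9. [col 5: B + Y ≡ V (mod 10)] column 5: given B=9, V=4, carry-in 0, and digits 0,1,3,4,6,7,8,9 already taken and all letters distinct, B+Y≡V (mod 10) forces Y=5 ⇒ Y=5.

Answer: B=9, C=3, E=7, G=0, H=6, I=1, V=4, W=8, Y=5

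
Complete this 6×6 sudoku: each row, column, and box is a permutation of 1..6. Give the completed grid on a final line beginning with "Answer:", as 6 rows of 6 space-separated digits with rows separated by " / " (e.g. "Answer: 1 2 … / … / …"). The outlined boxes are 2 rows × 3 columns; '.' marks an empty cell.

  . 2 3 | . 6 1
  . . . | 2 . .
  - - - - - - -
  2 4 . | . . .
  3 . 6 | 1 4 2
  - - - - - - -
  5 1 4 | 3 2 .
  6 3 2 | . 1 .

Step 1. [r1c4∈{4,5}] 5 has one home in row 1: r1c4, so r1c4=5.
Step 2. [r3c5∈{3,5}] r3c5 is the only open cell in col 5 admitting 5 ⇒ r3c5=5.
Step 3. [r2c6∈{3,4}] 4 has one home in box 2: r2c6, so r2c6=4.
Step 4. [r2c3∈{1,5}] r2c3 is the only open cell in col 3 admitting 5, so r2c3=5.
Step 5. [r5c6∈{6}] r5c6 is down to just 6 ⇒ r5c6=6.
Step 6. [r2c5∈{3}] r2c5's peers cover all but 3 ⇒ r2c5=3.
Step 7. [r3c4∈{6}] r3c4 is down to just 6. So r3c4=6.
Step 8. [r4c2∈{5}] r4c2 has the single candidate 5. So r4c2=5.
Step 9. [r3c3∈{1}] r3c3 has the single candidate 1, so r3c3=1.
Step 10. [r2c1∈{1}] r2c1 has the single candidate 1, so r2c1=1.
Step 11. [r6c4∈{4}] r6c4 has the single candidate 4. So r6c4=4.
Step 12. [r6c6∈{5}] r6c6 is down to just 5, so r6c6=5.
Step 13. [r2c2∈{6}] r2c2 is down to just 6. So r2c2=6.
Step 14. [r1c1∈{4}] r1c1's peers cover all but 4. So r1c1=4.
Step 15. [r3c6∈{3}] only 3 remains possible at r3c6. So r3c6=3.

Answer: 4 2 3 5 6 1 / 1 6 5 2 3 4 / 2 4 1 6 5 3 / 3 5 6 1 4 2 / 5 1 4 3 2 6 / 6 3 2 4 1 5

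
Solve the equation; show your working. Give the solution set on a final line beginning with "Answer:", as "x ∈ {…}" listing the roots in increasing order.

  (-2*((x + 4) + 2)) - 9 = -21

Step 1. [(-2*((x + 4) + 2)) - 9 = -21] add 9: x sits inside (… - 9), so sub: -2*((x + 4) + 2) = -12.
Step 2. [-2*((x + 4) + 2) = -12] -2·(inner) — divide through by -2. So div: (x + 4) + 2 = 6.
Step 3. [(x + 4) + 2 = 6] peel the +2: subtract 2 from each side, so sub: x + 4 = 4.
Step 4. [x + 4 = 4] 4 comes off first (subtract 4), so sub: x = 0.

Answer: x ∈ {0}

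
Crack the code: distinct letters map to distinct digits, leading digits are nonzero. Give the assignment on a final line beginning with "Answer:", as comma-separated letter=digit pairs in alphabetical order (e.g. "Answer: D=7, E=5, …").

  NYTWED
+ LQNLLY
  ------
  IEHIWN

Step 1. [col 1: D + Y ≡ N (mod 10)] column 1 (D + Y ≡ N (mod 10), carry-in 0) doesn't pin Y yet; pick Y=4 and continue ⇒ Y=4.
Step 2. [col 1: D + Y ≡ N (mod 10)] several values work for D in column 1 (D + Y ≡ N (mod 10), carry-in 0); try D=9 ⇒ D=9.
Step 3. [col 1: D + Y ≡ N (mod 10)] column 1 reads D+Y+carry(0)=N with D=9, Y=4; with digits 4,9 already taken and all letters distinct, the only value for N is 3 ⇒ N=3.
Step 4. [col 2: E + L ≡ W (mod 10)] no forcing yet in column 2 (carry-in 1); E=6 is free and consistent — try it ⇒ E=6.
Step 5. [col 2: E + L ≡ W (mod 10)] no forcing yet in column 2 (carry-in 1); W=2 is free and consistent — try it. So W=2.
Step 6. [col 2: E + L ≡ W (mod 10)] from column 2 (E=6, W=2, carry-in 1, digits 2,3,4,6,9 already taken and all letters distinct): L must equal 5, so L=5.
Step 7. [col 3: W + L ≡ I (mod 10)] column 3 reads W+L+carry(1)=I with W=2, L=5; with digits 2,3,4,5,6,9 already taken and all letters distinct, the only value for I is 8, so I=8.
Step 8. [col 4: T + N ≡ H (mod 10)] in column 4 we have T+N≡H with carry-in 0; given N=3 and digits 2,3,4,5,6,8,9 already taken and all letters distinct, that pins H to 0. So H=0.
Step 9. [col 4: T + N ≡ H (mod 10)] column 4 reads T+N+carry(0)=H with N=3, H=0; with digits 0,2,3,4,5,6,8,9 already taken and all letters distinct, the only value for T is 7 ⇒ T=7.
Step 10. [col 5: Y + Q ≡ E (mod 10)] from column 5 (Y=4, E=6, carry-in 1, digits 0,2,3,4,5,6,7,8,9 already taken and all letters distinct): Q must equal 1. So Q=1.

Answer: D=9, E=6, H=0, I=8, L=5, N=3, Q=1, T=7, W=2, Y=4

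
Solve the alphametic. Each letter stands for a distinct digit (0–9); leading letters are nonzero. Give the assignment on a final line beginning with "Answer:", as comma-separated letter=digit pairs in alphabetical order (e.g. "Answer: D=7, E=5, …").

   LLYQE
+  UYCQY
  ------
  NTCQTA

Step 1. [col 1: E + Y ≡ A (mod 10)] column 1 (E + Y ≡ A (mod 10), carry-in 0) doesn't pin A yet; pick A=3 and continue ⇒ A=3.
Step 2. [col 1: E + Y ≡ A (mod 10)] several values work for Y in column 1 (E + Y ≡ A (mod 10), carry-in 0); try Y=4, so Y=4.
Step 3. [N] N is the leading digit of a 6-digit sum of two 5-digit numbers; the final carry is exactly 1 ⇒ N=1.
Step 4. [col 1: E + Y ≡ A (mod 10)] in column 1 we have E+Y≡A with carry-in 0; given Y=4, A=3 and digits 1,3,4 already taken and all letters distinct, that pins E to 9 ⇒ E=9.
Step 5. [col 2: Q + Q ≡ T (mod 10)] column 2 (Q + Q ≡ T (mod 10), carry-in 1) doesn't pin T yet; pick T=5 and continue. So T=5.
Step 6. [col 2: Q + Q ≡ T (mod 10)] column 2 (Q + Q ≡ T (mod 10), carry-in 1) doesn't pin Q yet; pick Q=7 and continue ⇒ Q=7.
Step 7. [col 3: Y + C ≡ Q (mod 10)] from column 3 (Y=4, Q=7, carry-in 1, digits 1,3,4,5,7,9 already taken and all letters distinct): C must equal 2 ⇒ C=2.
Step 8. [col 4: L + Y ≡ C (mod 10)] from column 4 (Y=4, C=2, carry-in 0, digits 1,2,3,4,5,7,9 already taken and all letters distinct): L must equal 8, so L=8.
Step 9. [col 5: L + U ≡ T (mod 10)] column 5: given L=8, T=5, carry-in 1, and digits 1,2,3,4,5,7,8,9 already taken and all letters distinct, L+U≡T (mod 10) forces U=6, so U=6.

Answer: A=3, C=2, E=9, L=8, N=1, Q=7, T=5, U=6, Y=4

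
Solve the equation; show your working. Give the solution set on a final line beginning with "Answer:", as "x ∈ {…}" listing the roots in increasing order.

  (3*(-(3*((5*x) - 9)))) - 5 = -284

Step 1. [(3*(-(3*((5*x) - 9)))) - 5 = -284] peel the -5: add 5 from each side ⇒ sub: 3*(-(3*((5*x) - 9))) = -279.
Step 2. [3*(-(3*((5*x) - 9))) = -279] leading coefficient 3: divide by 3 ⇒ div: -(3*((5*x) - 9)) = -93.
Step 3. [-(3*((5*x) - 9)) = -93] LHS negated; negate both sides. So neg: 3*((5*x) - 9) = 93.
Step 4. [3*((5*x) - 9) = 93] divide by the outer 3. So div: (5*x) - 9 = 31.
Step 5. [(5*x) - 9 = 31] peel the -9: add 9 from each side ⇒ sub: 5*x = 40.
Step 6. [5*x = 40] LHS = 5·(…); ÷5 both sides ⇒ div: x = 8.

Answer: x ∈ {8}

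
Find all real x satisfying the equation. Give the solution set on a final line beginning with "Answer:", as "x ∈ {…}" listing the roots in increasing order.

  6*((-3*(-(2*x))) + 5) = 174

Step 1. [6*((-3*(-(2*x))) + 5) = 174] LHS = 6·(…); ÷6 both sides. So div: (-3*(-(2*x))) + 5 = 29.
Step 2. [(-3*(-(2*x))) + 5 = 29] 5 comes off first (subtract 5). So sub: -3*(-(2*x)) = 24.
Step 3. [-3*(-(2*x)) = 24] leading coefficient -3: divide by -3 ⇒ div: -(2*x) = -8.
Step 4. [-(2*x) = -8] LHS negated; negate both sides. So neg: 2*x = 8.
Step 5. [2*x = 8] LHS = 2·(…); ÷2 both sides, so div: x = 4.

Answer: x ∈ {4}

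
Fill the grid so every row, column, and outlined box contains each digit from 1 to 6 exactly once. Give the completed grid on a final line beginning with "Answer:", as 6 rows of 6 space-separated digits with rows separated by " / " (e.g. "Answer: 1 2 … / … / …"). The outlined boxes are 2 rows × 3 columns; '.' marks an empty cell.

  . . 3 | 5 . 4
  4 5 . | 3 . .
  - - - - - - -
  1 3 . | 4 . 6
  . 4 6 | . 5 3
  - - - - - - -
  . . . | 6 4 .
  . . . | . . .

Step 1. [r3c5∈{2}] r3c5's peers cover all but 2, so r3c5=2.
Step 2. [r6c4∈{1,2}] across col 4, 2 lands solely at r6c4 ⇒ r6c4=2.
Step 3. [r5c1∈{2,3,5}] in row 5, 3 fits only at r5c1 ⇒ r5c1=3.
Step 4. [r6c1∈{5,6}] r6c1 is the only open cell in col 1 admitting 5, so r6c1=5.
Step 5. [r6c6∈{1}] nothing but 1 survives at r6c6, so r6c6=1.
Step 6. [r1c1∈{2,6}] in col 1, 6 fits only at r1c1. So r1c1=6.
Step 7. [r1c2∈{1,2}] 2 has one home in row 1: r1c2 ⇒ r1c2=2.
Step 8. [r2c3∈{1}] r2c3 is down to just 1, so r2c3=1.
Step 9. [r6c2∈{6}] r6c2's peers cover all but 6 ⇒ r6c2=6.
Step 10. [r1c5∈{1}] only 1 remains possible at r1c5. So r1c5=1.
Step 11. [r5c2∈{1}] r5c2's peers cover all but 1 ⇒ r5c2=1.
Step 12. [r6c5∈{3}] only 3 remains possible at r6c5. So r6c5=3.
Step 13. [r5c6∈{5}] r5c6 is down to just 5. So r5c6=5.
Step 14. [r3c3∈{5}] r3c3 has the single candidate 5. So r3c3=5.
Step 15. [r6c3∈{4}] only 4 remains possible at r6c3, so r6c3=4.
Step 16. [r5c3∈{2}] r5c3 is down to just 2, so r5c3=2.
Step 17. [r4c4∈{1}] r4c4's peers cover all but 1, so r4c4=1.
Step 18. [r2c5∈{6}] nothing but 6 survives at r2c5, so r2c5=6.
Step 19. [r4c1∈{2}] only 2 remains possible at r4c1 ⇒ r4c1=2.
Step 20. [r2c6∈{2}] r2c6's peers cover all but 2 ⇒ r2c6=2.

Answer: 6 2 3 5 1 4 / 4 5 1 3 6 2 / 1 3 5 4 2 6 / 2 4 6 1 5 3 / 3 1 2 6 4 5 / 5 6 4 2 3 1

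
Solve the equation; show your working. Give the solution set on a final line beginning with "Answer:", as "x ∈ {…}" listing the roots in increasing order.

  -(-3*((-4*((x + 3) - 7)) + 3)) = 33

Step 1. [-(-3*((-4*((x + 3) - 7)) + 3)) = 33] leading − — multiply by −1 ⇒ neg: -3*((-4*((x + 3) - 7)) + 3) = -33.
Step 2. [-3*((-4*((x + 3) - 7)) + 3) = -33] divide by the outer -3, so div: (-4*((x + 3) - 7)) + 3 = 11.
Step 3. [(-4*((x + 3) - 7)) + 3 = 11] 3 comes off first (subtract 3). So sub: -4*((x + 3) - 7) = 8.
Step 4. [-4*((x + 3) - 7) = 8] leading coefficient -4: divide by -4, so div: (x + 3) - 7 = -2.
Step 5. [(x + 3) - 7 = -2] 7 comes off first (add 7) ⇒ sub: x + 3 = 5.
Step 6. [x + 3 = 5] +3 is outermost — subtract 3 both sides ⇒ sub: x = 2.

Answer: x ∈ {2}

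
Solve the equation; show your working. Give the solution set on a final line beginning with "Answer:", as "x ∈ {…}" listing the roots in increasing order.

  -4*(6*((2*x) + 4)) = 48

Step 1. [-4*(6*((2*x) + 4)) = 48] -4 out front; divide by -4, so div: 6*((2*x) + 4) = -12.
Step 2. [6*((2*x) + 4) = -12] LHS = 6·(…); ÷6 both sides. So div: (2*x) + 4 = -2.
Step 3. [(2*x) + 4 = -2] 4 comes off first (subtract 4). So sub: 2*x = -6.
Step 4. [2*x = -6] LHS = 2·(…); ÷2 both sides. So div: x = -3.

Answer: x ∈ {-3}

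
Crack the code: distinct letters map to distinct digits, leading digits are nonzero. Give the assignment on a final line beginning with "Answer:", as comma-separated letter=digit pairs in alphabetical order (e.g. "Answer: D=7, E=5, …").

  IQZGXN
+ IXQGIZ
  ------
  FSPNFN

Step 1. [col 1: N + Z ≡ N (mod 10)] from column 1 (nothing yet, carry-in 0, all letters distinct, none taken yet): Z must equal 0. So Z=0.
Step 2. [col 1: N + Z ≡ N (mod 10)] no forcing yet in column 1 (carry-in 0); N=4 is free and consistent — try it ⇒ N=4.
Step 3. [col 2: X + I ≡ F (mod 10)] several values work for F in column 2 (X + I ≡ F (mod 10), carry-in 0); try F=5. So F=5.
Step 4. [col 2: X + I ≡ F (mod 10)] I=2 is one option consistent with column 2 (X + I ≡ F (mod 10), carry-in 0) — take it. So I=2.
Step 5. [col 2: X + I ≡ F (mod 10)] from column 2 (I=2, F=5, carry-in 0, digits 0,2,4,5 already taken and all letters distinct): X must equal 3. So X=3.
Step 6. [col 3: G + G ≡ N (mod 10)] from column 3 (N=4, carry-in 0, digits 0,2,3,4,5 already taken and all letters distinct): G must equal 7. So G=7.
Step 7. [col 4: Z + Q ≡ P (mod 10)] column 4: given Z=0, carry-in 1, and digits 0,2,3,4,5,7 already taken and all letters distinct, Z+Q≡P (mod 10) forces P=9, so P=9.
Step 8. [col 4: Z + Q ≡ P (mod 10)] from column 4 (Z=0, P=9, carry-in 1, digits 0,2,3,4,5,7,9 already taken and all letters distinct): Q must equal 8, so Q=8.
Step 9. [col 5: Q + X ≡ S (mod 10)] column 5: given Q=8, X=3, carry-in 0, and digits 0,2,3,4,5,7,8,9 already taken and all letters distinct, Q+X≡S (mod 10) forces S=1, so S=1.

Answer: F=5, G=7, I=2, N=4, P=9, Q=8, S=1, X=3, Z=0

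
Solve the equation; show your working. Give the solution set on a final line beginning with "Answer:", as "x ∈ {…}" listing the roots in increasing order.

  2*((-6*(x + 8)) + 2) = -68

Step 1. [2*((-6*(x + 8)) + 2) = -68] LHS = 2·(…); ÷2 both sides, so div: (-6*(x + 8)) + 2 = -34.
Step 2. [(-6*(x + 8)) + 2 = -34] peel the +2: subtract 2 from each side, so sub: -6*(x + 8) = -36.
Step 3. [-6*(x + 8) = -36] -6 out front; divide by -6, so div: x + 8 = 6.
Step 4. [x + 8 = 6] peel the +8: subtract 8 from each side, so sub: x = -2.

Answer: x ∈ {-2}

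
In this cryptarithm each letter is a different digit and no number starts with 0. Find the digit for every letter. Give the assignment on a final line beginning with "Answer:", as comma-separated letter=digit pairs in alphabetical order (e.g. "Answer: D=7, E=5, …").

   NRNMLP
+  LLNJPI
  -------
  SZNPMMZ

Step 1. [col 1: P + I ≡ Z (mod 10)] several values work for I in column 1 (P + I ≡ Z (mod 10), carry-in 0); try I=8, so I=8.
Step 2. [col 1: P + I ≡ Z (mod 10)] no forcing yet in column 1 (carry-in 0); P=5 is free and consistent — try it, so P=5.
Step 3. [S] S is the leading digit of a 7-digit sum of two 6-digit numbers; the final carry is exactly 1 ⇒ S=1.
Step 4. [col 1: P + I ≡ Z (mod 10)] column 1: given P=5, I=8, carry-in 0, and digits 1,5,8 already taken and all letters distinct, P+I≡Z (mod 10) forces Z=3 ⇒ Z=3.
Step 5. [col 2: L + P ≡ M (mod 10)] column 2 (L + P ≡ M (mod 10), carry-in 1) doesn't pin L yet; pick L=6 and continue. So L=6.
Step 6. [col 2: L + P ≡ M (mod 10)] from column 2 (L=6, P=5, carry-in 1, digits 1,3,5,6,8 already taken and all letters distinct): M must equal 2 ⇒ M=2.
Step 7. [col 3: M + J ≡ M (mod 10)] from column 3 (M=2, carry-in 1, digits 1,2,3,5,6,8 already taken and all letters distinct): J must equal 9, so J=9.
Step 8. [col 4: N + N ≡ P (mod 10)] from column 4 (P=5, carry-in 1, digits 1,2,3,5,6,8,9 already taken and all letters distinct): N must equal 7, so N=7.
Step 9. [col 5: R + L ≡ N (mod 10)] column 5: given L=6, N=7, carry-in 1, and digits 1,2,3,5,6,7,8,9 already taken and all letters distinct, R+L≡N (mod 10) forces R=0, so R=0.

Answer: I=8, J=9, L=6, M=2, N=7, P=5, R=0, S=1, Z=3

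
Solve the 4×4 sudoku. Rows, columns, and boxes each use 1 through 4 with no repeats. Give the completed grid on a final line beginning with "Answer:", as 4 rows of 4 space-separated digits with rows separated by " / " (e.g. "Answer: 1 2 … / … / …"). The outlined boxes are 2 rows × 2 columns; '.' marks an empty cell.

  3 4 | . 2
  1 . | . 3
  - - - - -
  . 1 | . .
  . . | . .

Step 1. [r3c4∈{4}] r3c4 is down to just 4, so r3c4=4.
Step 2. [r3c1∈{2}] r3c1 is down to just 2. So r3c1=2.
Step 3. [r4c3∈{1,2,3}] in row 4, 2 fits only at r4c3. So r4c3=2.
Step 4. [r2c2∈{2}] r2c2 is down to just 2 ⇒ r2c2=2.
Step 5. [r2c3∈{4}] r2c3 has the single candidate 4, so r2c3=4.
Step 6. [r3c3∈{3}] r3c3's peers cover all but 3. So r3c3=3.
Step 7. [r4c4∈{1}] r4c4's peers cover all but 1. So r4c4=1.
Step 8. [r4c2∈{3}] r4c2 has the single candidate 3 ⇒ r4c2=3.
Step 9. [r1c3∈{1}] r1c3's peers cover all but 1. So r1c3=1.
Step 10. [r4c1∈{4}] nothing but 4 survives at r4c1. So r4c1=4.

Answer: 3 4 1 2 / 1 2 4 3 / 2 1 3 4 / 4 3 2 1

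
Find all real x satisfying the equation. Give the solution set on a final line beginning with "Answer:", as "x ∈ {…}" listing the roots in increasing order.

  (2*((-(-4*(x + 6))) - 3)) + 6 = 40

Step 1. [(2*((-(-4*(x + 6))) - 3)) + 6 = 40] 2 divides every term; factor it out ⇒ factor: ((-(-4*(x + 6))) - 3) + 3 = 20.
Step 2. [((-(-4*(x + 6))) - 3) + 3 = 20] +3 is outermost — subtract 3 both sides ⇒ sub: (-(-4*(x + 6))) - 3 = 17.
Step 3. [(-(-4*(x + 6))) - 3 = 17] 3 comes off first (add 3) ⇒ sub: -(-4*(x + 6)) = 20.
Step 4. [-(-4*(x + 6)) = 20] leading − — multiply by −1 ⇒ neg: -4*(x + 6) = -20.
Step 5. [-4*(x + 6) = -20] divide by the outer -4 ⇒ div: x + 6 = 5.
Step 6. [x + 6 = 5] the outer +6 inverts by subtracting 6, so sub: x = -1.

Answer: x ∈ {-1}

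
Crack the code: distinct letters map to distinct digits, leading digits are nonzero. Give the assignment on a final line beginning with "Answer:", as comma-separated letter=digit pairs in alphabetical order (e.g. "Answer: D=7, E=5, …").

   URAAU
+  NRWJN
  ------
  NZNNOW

Step 1. [col 1: U + N ≡ W (mod 10)] several values work for W in column 1 (U + N ≡ W (mod 10), carry-in 0); try W=9, so W=9.
Step 2. [col 1: U + N ≡ W (mod 10)] several values work for N in column 1 (U + N ≡ W (mod 10), carry-in 0); try N=1, so N=1.
Step 3. [col 1: U + N ≡ W (mod 10)] from column 1 (N=1, W=9, carry-in 0, digits 1,9 already taken and all letters distinct): U must equal 8, so U=8.
Step 4. [col 2: A + J ≡ O (mod 10)] several values work for O in column 2 (A + J ≡ O (mod 10), carry-in 0); try O=6 ⇒ O=6.
Step 5. [col 2: A + J ≡ O (mod 10)] no forcing yet in column 2 (carry-in 0); J=4 is free and consistent — try it, so J=4.
Step 6. [col 2: A + J ≡ O (mod 10)] column 2: given J=4, O=6, carry-in 0, and digits 1,4,6,8,9 already taken and all letters distinct, A+J≡O (mod 10) forces A=2, so A=2.
Step 7. [col 4: R + R ≡ N (mod 10)] column 4 (R + R ≡ N (mod 10), carry-in 1) doesn't pin R yet; pick R=5 and continue ⇒ R=5.
Step 8. [col 5: U + N ≡ Z (mod 10)] column 5: given U=8, N=1, carry-in 1, and digits 1,2,4,5,6,8,9 already taken and all letters distinct, U+N≡Z (mod 10) forces Z=0 ⇒ Z=0.

Answer: A=2, J=4, N=1, O=6, R=5, U=8, W=9, Z=0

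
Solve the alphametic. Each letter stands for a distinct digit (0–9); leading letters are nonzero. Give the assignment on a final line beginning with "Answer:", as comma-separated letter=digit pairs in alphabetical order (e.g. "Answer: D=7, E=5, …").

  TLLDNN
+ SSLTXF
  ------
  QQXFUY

Step 1. [col 1: N + F ≡ Y (mod 10)] several values work for Y in column 1 (N + F ≡ Y (mod 10), carry-in 0); try Y=2, so Y=2.
Step 2. [col 1: N + F ≡ Y (mod 10)] no forcing yet in column 1 (carry-in 0); N=8 is free and consistent — try it, so N=8.
Step 3. [col 1: N + F ≡ Y (mod 10)] in column 1 we have N+F≡Y with carry-in 0; given N=8, Y=2 and digits 2,8 already taken and all letters distinct, that pins F to 4, so F=4.
Step 4. [col 2: N + X ≡ U (mod 10)] column 2 (N + X ≡ U (mod 10), carry-in 1) doesn't pin X yet; pick X=1 and continue, so X=1.
Step 5. [col 2: N + X ≡ U (mod 10)] column 2 reads N+X+carry(1)=U with N=8, X=1; with digits 1,2,4,8 already taken and all letters distinct, the only value for U is 0. So U=0.
Step 6. [col 3: D + T ≡ F (mod 10)] several values work for T in column 3 (D + T ≡ F (mod 10), carry-in 1); try T=6, so T=6.
Step 7. [col 3: D + T ≡ F (mod 10)] in column 3 we have D+T≡F with carry-in 1; given T=6, F=4 and digits 0,1,2,4,6,8 already taken and all letters distinct, that pins D to 7 ⇒ D=7.
Step 8. [col 4: L + L ≡ X (mod 10)] from column 4 (X=1, carry-in 1, digits 0,1,2,4,6,7,8 already taken and all letters distinct): L must equal 5 ⇒ L=5.
Step 9. [col 5: L + S ≡ Q (mod 10)] column 5: given L=5, carry-in 1, and digits 0,1,2,4,5,6,7,8 already taken and all letters distinct, L+S≡Q (mod 10) forces S=3. So S=3.
Step 10. [col 5: L + S ≡ Q (mod 10)] column 5 reads L+S+carry(1)=Q with L=5, S=3; with digits 0,1,2,3,4,5,6,7,8 already taken and all letters distinct, the only value for Q is 9, so Q=9.

Answer: D=7, F=4, L=5, N=8, Q=9, S=3, T=6, U=0, X=1, Y=2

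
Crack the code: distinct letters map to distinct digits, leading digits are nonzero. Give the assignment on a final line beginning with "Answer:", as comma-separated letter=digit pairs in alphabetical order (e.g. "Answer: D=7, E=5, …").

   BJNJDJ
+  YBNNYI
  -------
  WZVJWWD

Step 1. [col 1: J + I ≡ D (mod 10)] column 1 (J + I ≡ D (mod 10), carry-in 0) doesn't pin D yet; pick D=6 and continue. So D=6.
Step 2. [W] the sum has 7 digits but both addends have 6; that extra leading digit W is the final carry, namely 1. So W=1.
Step 3. [col 1: J + I ≡ D (mod 10)] I=9 is one option consistent with column 1 (J + I ≡ D (mod 10), carry-in 0) — take it ⇒ I=9.
Step 4. [col 1: J + I ≡ D (mod 10)] column 1 reads J+I+carry(0)=D with I=9, D=6; with digits 1,6,9 already taken and all letters distinct, the only value for J is 7. So J=7.
Step 5. [col 2: D + Y ≡ W (mod 10)] column 2: given D=6, W=1, carry-in 1, and digits 1,6,7,9 already taken and all letters distinct, D+Y≡W (mod 10) forces Y=4. So Y=4.
Step 6. [col 3: J + N ≡ W (mod 10)] from column 3 (J=7, W=1, carry-in 1, digits 1,4,6,7,9 already taken and all letters distinct): N must equal 3. So N=3.
Step 7. [col 5: J + B ≡ V (mod 10)] column 5 (J + B ≡ V (mod 10), carry-in 0) doesn't pin V yet; pick V=2 and continue, so V=2.
Step 8. [col 5: J + B ≡ V (mod 10)] column 5 reads J+B+carry(0)=V with J=7, V=2; with digits 1,2,3,4,6,7,9 already taken and all letters distinct, the only value for B is 5 ⇒ B=5.
Step 9. [col 6: B + Y ≡ Z (mod 10)] from column 6 (B=5, Y=4, carry-in 1, digits 1,2,3,4,5,6,7,9 already taken and all letters distinct): Z must equal 0, so Z=0.

Answer: B=5, D=6, I=9, J=7, N=3, V=2, W=1, Y=4, Z=0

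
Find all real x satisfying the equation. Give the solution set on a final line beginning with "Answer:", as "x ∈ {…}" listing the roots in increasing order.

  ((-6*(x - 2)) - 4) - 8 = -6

Step 1. [((-6*(x - 2)) - 4) - 8 = -6] peel the -8: add 8 from each side ⇒ sub: (-6*(x - 2)) - 4 = 2.
Step 2. [(-6*(x - 2)) - 4 = 2] 4 comes off first (add 4). So sub: -6*(x - 2) = 6.
Step 3. [-6*(x - 2) = 6] leading coefficient -6: divide by -6. So div: x - 2 = -1.
Step 4. [x - 2 = -1] the outer -2 inverts by adding 2 ⇒ sub: x = 1.

Answer: x ∈ {1}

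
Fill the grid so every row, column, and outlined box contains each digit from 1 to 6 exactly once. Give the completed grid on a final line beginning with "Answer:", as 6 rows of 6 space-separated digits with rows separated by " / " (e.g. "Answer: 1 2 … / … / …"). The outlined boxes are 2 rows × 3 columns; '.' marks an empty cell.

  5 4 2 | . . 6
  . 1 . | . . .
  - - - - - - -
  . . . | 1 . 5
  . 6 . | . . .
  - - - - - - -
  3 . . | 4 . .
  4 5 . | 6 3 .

Step 1. [r2c3∈{3,6}] box 1 places 3 nowhere but r2c3 ⇒ r2c3=3.
Step 2. [r6c6∈{1,2}] 2 has one home in row 6: r6c6. So r6c6=2.
Step 3. [r3c1∈{2}] r3c1 is down to just 2. So r3c1=2.
Step 4. [r4c6∈{3,4}] 3 has one home in col 6: r4c6, so r4c6=3.
Step 5. [r5c6∈{1}] r5c6's peers cover all but 1, so r5c6=1.
Step 6. [r2c4∈{2,5}] r2c4 is the only open cell in col 4 admitting 5. So r2c4=5.
Step 7. [r2c5∈{2,4}] 2 has one home in row 2: r2c5. So r2c5=2.
Step 8. [r4c5∈{4}] r4c5 is down to just 4 ⇒ r4c5=4.
Step 9. [r4c3∈{1,5}] in row 4, 5 fits only at r4c3 ⇒ r4c3=5.
Step 10. [r4c1∈{1}] only 1 remains possible at r4c1 ⇒ r4c1=1.
Step 11. [r2c1∈{6}] nothing but 6 survives at r2c1 ⇒ r2c1=6.
Step 12. [r3c2∈{3}] nothing but 3 survives at r3c2. So r3c2=3.
Step 13. [r3c5∈{6}] r3c5's peers cover all but 6, so r3c5=6.
Step 14. [r5c2∈{2}] r5c2 is down to just 2, so r5c2=2.
Step 15. [r3c3∈{4}] r3c3 is down to just 4 ⇒ r3c3=4.
Step 16. [r5c5∈{5}] only 5 remains possible at r5c5, so r5c5=5.
Step 17. [r1c4∈{3}] r1c4's peers cover all but 3 ⇒ r1c4=3.
Step 18. [r4c4∈{2}] r4c4's peers cover all but 2. So r4c4=2.
Step 19. [r6c3∈{1}] r6c3 is down to just 1. So r6c3=1.
Step 20. [r1c5∈{1}] r1c5's peers cover all but 1. So r1c5=1.
Step 21. [r2c6∈{4}] only 4 remains possible at r2c6, so r2c6=4.
Step 22. [r5c3∈{6}] r5c3 has the single candidate 6. So r5c3=6.

Answer: 5 4 2 3 1 6 / 6 1 3 5 2 4 / 2 3 4 1 6 5 / 1 6 5 2 4 3 / 3 2 6 4 5 1 / 4 5 1 6 3 2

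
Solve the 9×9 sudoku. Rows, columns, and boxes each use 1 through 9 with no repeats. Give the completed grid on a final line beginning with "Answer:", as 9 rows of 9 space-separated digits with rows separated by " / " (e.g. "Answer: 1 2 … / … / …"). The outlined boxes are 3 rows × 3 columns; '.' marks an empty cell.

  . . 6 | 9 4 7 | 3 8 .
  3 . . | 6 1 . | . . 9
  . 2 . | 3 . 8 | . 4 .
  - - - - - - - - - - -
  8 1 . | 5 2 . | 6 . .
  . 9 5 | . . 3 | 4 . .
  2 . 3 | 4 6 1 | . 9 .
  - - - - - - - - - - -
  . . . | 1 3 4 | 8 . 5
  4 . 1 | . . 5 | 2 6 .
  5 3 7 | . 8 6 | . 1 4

Step 1. [r3c7∈{1,5,7}] col 7 places 1 nowhere but r3c7. So r3c7=1.
Step 2. [r5c5∈{7}] r5c5's peers cover all but 7, so r5c5=7.
Step 3. [r2c2∈{4,5,7,8}] in col 2, 4 fits only at r2c2 ⇒ r2c2=4.
Step 4. [r2c8∈{2,5,7}] across col 8, 5 lands solely at r2c8 ⇒ r2c8=5.
Step 5. [r5c9∈{1,2,8}] 1 has one home in row 5: r5c9, so r5c9=1.
Step 6. [r7c8∈{7}] only 7 remains possible at r7c8, so r7c8=7.
Step 7. [r4c9∈{3,7}] across row 4, 7 lands solely at r4c9 ⇒ r4c9=7.
Step 8. [r3c3∈{9}] nothing but 9 survives at r3c3 ⇒ r3c3=9.
Step 9. [r5c1∈{6}] r5c1 is down to just 6. So r5c1=6.
Step 10. [r4c6∈{9}] r4c6 has the single candidate 9, so r4c6=9.
Step 11. [r7c1∈{9}] only 9 remains possible at r7c1, so r7c1=9.
Step 12. [r1c9∈{2}] r1c9 has the single candidate 2. So r1c9=2.
Step 13. [r5c4∈{8}] nothing but 8 survives at r5c4, so r5c4=8.
Step 14. [r7c2∈{6}] only 6 remains possible at r7c2 ⇒ r7c2=6.
Step 15. [r3c9∈{6}] r3c9 is down to just 6. So r3c9=6.
Step 16. [r5c8∈{2}] only 2 remains possible at r5c8. So r5c8=2.
Step 17. [r2c6∈{2}] r2c6 is down to just 2, so r2c6=2.
Step 18. [r8c5∈{9}] r8c5's peers cover all but 9, so r8c5=9.
Step 19. [r2c3∈{8}] r2c3 is down to just 8, so r2c3=8.
Step 20. [r3c5∈{5}] nothing but 5 survives at r3c5. So r3c5=5.
Step 21. [r9c4∈{2}] only 2 remains possible at r9c4 ⇒ r9c4=2.
Step 22. [r8c4∈{7}] only 7 remains possible at r8c4, so r8c4=7.
Step 23. [r1c2∈{5}] r1c2 has the single candidate 5, so r1c2=5.
Step 24. [r2c7∈{7}] r2c7 is down to just 7, so r2c7=7.
Step 25. [r4c3∈{4}] nothing but 4 survives at r4c3 ⇒ r4c3=4.
Step 26. [r1c1∈{1}] r1c1 is down to just 1 ⇒ r1c1=1.
Step 27. [r6c9∈{8}] r6c9 is down to just 8. So r6c9=8.
Step 28. [r4c8∈{3}] r4c8 has the single candidate 3, so r4c8=3.
Step 29. [r8c9∈{3}] r8c9 is down to just 3. So r8c9=3.
Step 30. [r7c3∈{2}] nothing but 2 survives at r7c3 ⇒ r7c3=2.
Step 31. [r6c2∈{7}] r6c2's peers cover all but 7 ⇒ r6c2=7.
Step 32. [r9c7∈{9}] only 9 remains possible at r9c7 ⇒ r9c7=9.
Step 33. [r3c1∈{7}] only 7 remains possible at r3c1 ⇒ r3c1=7.
Step 34. [r6c7∈{5}] r6c7 has the single candidate 5. So r6c7=5.
Step 35. [r8c2∈{8}] r8c2 has the single candidate 8. So r8c2=8.

Answer: 1 5 6 9 4 7 3 8 2 / 3 4 8 6 1 2 7 5 9 / 7 2 9 3 5 8 1 4 6 / 8 1 4 5 2 9 6 3 7 / 6 9 5 8 7 3 4 2 1 / 2 7 3 4 6 1 5 9 8 / 9 6 2 1 3 4 8 7 5 / 4 8 1 7 9 5 2 6 3 / 5 3 7 2 8 6 9 1 4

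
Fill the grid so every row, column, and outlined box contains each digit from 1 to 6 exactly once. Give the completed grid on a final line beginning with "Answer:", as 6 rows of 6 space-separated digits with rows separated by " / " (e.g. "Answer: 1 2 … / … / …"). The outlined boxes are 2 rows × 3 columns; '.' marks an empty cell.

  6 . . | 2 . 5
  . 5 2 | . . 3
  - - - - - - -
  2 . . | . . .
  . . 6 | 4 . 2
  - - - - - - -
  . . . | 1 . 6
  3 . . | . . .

Step 1. [r3c4∈{3,5,6}] 3 has one home in col 4: r3c4. So r3c4=3.
Step 2. [r6c6∈{4}] nothing but 4 survives at r6c6. So r6c6=4.
Step 3. [r3c6∈{1}] only 1 remains possible at r3c6. So r3c6=1.
Step 4. [r4c5∈{5}] r4c5 is down to just 5. So r4c5=5.
Step 5. [r1c3∈{1,3,4}] across col 3, 3 lands solely at r1c3, so r1c3=3.
Step 6. [r3c3∈{4,5}] row 3 places 5 nowhere but r3c3 ⇒ r3c3=5.
Step 7. [r6c5∈{2}] only 2 remains possible at r6c5 ⇒ r6c5=2.
Step 8. [r4c1∈{1}] nothing but 1 survives at r4c1 ⇒ r4c1=1.
Step 9. [r2c1∈{4}] only 4 remains possible at r2c1. So r2c1=4.
Step 10. [r2c5∈{1,6}] 1 has one home in row 2: r2c5. So r2c5=1.
Step 11. [r1c2∈{1}] only 1 remains possible at r1c2 ⇒ r1c2=1.
Step 12. [r5c2∈{2,4}] in row 5, 2 fits only at r5c2 ⇒ r5c2=2.
Step 13. [r1c5∈{4}] r1c5 has the single candidate 4. So r1c5=4.
Step 14. [r5c3∈{4}] r5c3 has the single candidate 4. So r5c3=4.
Step 15. [r6c4∈{5}] only 5 remains possible at r6c4 ⇒ r6c4=5.
Step 16. [r5c1∈{5}] r5c1 is down to just 5 ⇒ r5c1=5.
Step 17. [r4c2∈{3}] r4c2 is down to just 3 ⇒ r4c2=3.
Step 18. [r5c5∈{3}] r5c5's peers cover all but 3. So r5c5=3.
Step 19. [r6c3∈{1}] nothing but 1 survives at r6c3. So r6c3=1.
Step 20. [r3c2∈{4}] only 4 remains possible at r3c2. So r3c2=4.
Step 21. [r6c2∈{6}] r6c2 is down to just 6. So r6c2=6.
Step 22. [r3c5∈{6}] r3c5 has the single candidate 6 ⇒ r3c5=6.
Step 23. [r2c4∈{6}] r2c4's peers cover all but 6, so r2c4=6.

Answer: 6 1 3 2 4 5 / 4 5 2 6 1 3 / 2 4 5 3 6 1 / 1 3 6 4 5 2 / 5 2 4 1 3 6 / 3 6 1 5 2 4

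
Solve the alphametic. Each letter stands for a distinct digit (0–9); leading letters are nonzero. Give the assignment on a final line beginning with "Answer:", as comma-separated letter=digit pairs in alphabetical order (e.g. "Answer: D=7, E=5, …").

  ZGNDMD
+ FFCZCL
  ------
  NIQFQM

Step 1. [col 1: D + L ≡ M (mod 10)] several values work for M in column 1 (D + L ≡ M (mod 10), carry-in 0); try M=9. So M=9.
Step 2. [col 1: D + L ≡ M (mod 10)] column 1 (D + L ≡ M (mod 10), carry-in 0) doesn't pin L yet; pick L=6 and continue, so L=6.
Step 3. [col 1: D + L ≡ M (mod 10)] column 1: given L=6, M=9, carry-in 0, and digits 6,9 already taken and all letters distinct, D+L≡M (mod 10) forces D=3. So D=3.
Step 4. [col 2: M + C ≡ Q (mod 10)] column 2 (M + C ≡ Q (mod 10), carry-in 0) doesn't pin Q yet; pick Q=4 and continue, so Q=4.
Step 5. [col 2: M + C ≡ Q (mod 10)] column 2 reads M+C+carry(0)=Q with M=9, Q=4; with digits 3,4,6,9 already taken and all letters distinct, the only value for C is 5 ⇒ C=5.
Step 6. [col 3: D + Z ≡ F (mod 10)] several values work for F in column 3 (D + Z ≡ F (mod 10), carry-in 1); try F=1 ⇒ F=1.
Step 7. [col 3: D + Z ≡ F (mod 10)] from column 3 (D=3, F=1, carry-in 1, digits 1,3,4,5,6,9 already taken and all letters distinct): Z must equal 7 ⇒ Z=7.
Step 8. [col 4: N + C ≡ Q (mod 10)] from column 4 (C=5, Q=4, carry-in 1, digits 1,3,4,5,6,7,9 already taken and all letters distinct): N must equal 8 ⇒ N=8.
Step 9. [col 5: G + F ≡ I (mod 10)] column 5 reads G+F+carry(1)=I with F=1; with digits 1,3,4,5,6,7,8,9 already taken and all letters distinct, the only value for I is 2. So I=2.
Step 10. [col 5: G + F ≡ I (mod 10)] column 5: given F=1, I=2, carry-in 1, and digits 1,2,3,4,5,6,7,8,9 already taken and all letters distinct, G+F≡I (mod 10) forces G=0, so G=0.

Answer: C=5, D=3, F=1, G=0, I=2, L=6, M=9, N=8, Q=4, Z=7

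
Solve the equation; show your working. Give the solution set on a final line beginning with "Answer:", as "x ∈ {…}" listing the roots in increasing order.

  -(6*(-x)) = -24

Step 1. [-(6*(-x)) = -24] LHS negated; negate both sides. So neg: 6*(-x) = 24.
Step 2. [6*(-x) = 24] LHS = 6·(…); ÷6 both sides ⇒ div: -x = 4.
Step 3. [-x = 4] leading − — multiply by −1 ⇒ neg: x = -4.

Answer: x ∈ {-4}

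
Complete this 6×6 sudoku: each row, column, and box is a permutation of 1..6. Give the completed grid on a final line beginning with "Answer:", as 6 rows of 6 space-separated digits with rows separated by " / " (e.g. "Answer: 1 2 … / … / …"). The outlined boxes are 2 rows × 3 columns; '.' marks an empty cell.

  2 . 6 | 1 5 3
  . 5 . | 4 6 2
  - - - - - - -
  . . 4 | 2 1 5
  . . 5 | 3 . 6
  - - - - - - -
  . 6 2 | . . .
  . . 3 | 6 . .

Step 1. [r4c1∈{1}] r4c1 has the single candidate 1. So r4c1=1.
Step 2. [r6c2∈{1,4}] r6c2 is the only open cell in col 2 admitting 1. So r6c2=1.
Step 3. [r6c6∈{4}] only 4 remains possible at r6c6, so r6c6=4.
Step 4. [r6c1∈{5}] nothing but 5 survives at r6c1 ⇒ r6c1=5.
Step 5. [r2c1∈{3}] nothing but 3 survives at r2c1, so r2c1=3.
Step 6. [r2c3∈{1}] r2c3's peers cover all but 1. So r2c3=1.
Step 7. [r4c5∈{4}] r4c5's peers cover all but 4. So r4c5=4.
Step 8. [r5c4∈{5}] nothing but 5 survives at r5c4. So r5c4=5.
Step 9. [r1c2∈{4}] r1c2's peers cover all but 4, so r1c2=4.
Step 10. [r6c5∈{2}] only 2 remains possible at r6c5 ⇒ r6c5=2.
Step 11. [r3c2∈{3}] nothing but 3 survives at r3c2 ⇒ r3c2=3.
Step 12. [r5c6∈{1}] r5c6 has the single candidate 1, so r5c6=1.
Step 13. [r5c1∈{4}] nothing but 4 survives at r5c1, so r5c1=4.
Step 14. [r3c1∈{6}] r3c1's peers cover all but 6, so r3c1=6.
Step 15. [r5c5∈{3}] r5c5 is down to just 3 ⇒ r5c5=3.
Step 16. [r4c2∈{2}] r4c2 is down to just 2, so r4c2=2.

Answer: 2 4 6 1 5 3 / 3 5 1 4 6 2 / 6 3 4 2 1 5 / 1 2 5 3 4 6 / 4 6 2 5 3 1 / 5 1 3 6 2 4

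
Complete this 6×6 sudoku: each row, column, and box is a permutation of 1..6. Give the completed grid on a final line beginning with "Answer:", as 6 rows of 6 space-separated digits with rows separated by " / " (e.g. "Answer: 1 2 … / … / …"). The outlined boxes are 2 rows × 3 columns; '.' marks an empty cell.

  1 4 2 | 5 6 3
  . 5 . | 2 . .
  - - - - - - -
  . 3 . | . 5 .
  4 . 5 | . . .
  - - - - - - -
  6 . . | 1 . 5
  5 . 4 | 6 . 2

Step 1. [r4c2∈{1,2,6}] 6 has one home in col 2: r4c2, so r4c2=6.
Step 2. [r4c6∈{1}] r4c6 has the single candidate 1 ⇒ r4c6=1.
Step 3. [r2c6∈{4}] r2c6's peers cover all but 4. So r2c6=4.
Step 4. [r6c5∈{3}] r6c5 has the single candidate 3, so r6c5=3.
Step 5. [r2c3∈{3,6}] r2c3 is the only open cell in row 2 admitting 6 ⇒ r2c3=6.
Step 6. [r5c2∈{2}] only 2 remains possible at r5c2. So r5c2=2.
Step 7. [r3c3∈{1}] r3c3 has the single candidate 1 ⇒ r3c3=1.
Step 8. [r3c4∈{4}] r3c4 is down to just 4, so r3c4=4.
Step 9. [r3c1∈{2}] only 2 remains possible at r3c1. So r3c1=2.
Step 10. [r2c1∈{3}] r2c1's peers cover all but 3, so r2c1=3.
Step 11. [r3c6∈{6}] r3c6's peers cover all but 6. So r3c6=6.
Step 12. [r5c3∈{3}] r5c3 is down to just 3. So r5c3=3.
Step 13. [r5c5∈{4}] nothing but 4 survives at r5c5. So r5c5=4.
Step 14. [r6c2∈{1}] r6c2 is down to just 1, so r6c2=1.
Step 15. [r4c5∈{2}] nothing but 2 survives at r4c5. So r4c5=2.
Step 16. [r2c5∈{1}] r2c5 is down to just 1, so r2c5=1.
Step 17. [r4c4∈{3}] r4c4's peers cover all but 3, so r4c4=3.

Answer: 1 4 2 5 6 3 / 3 5 6 2 1 4 / 2 3 1 4 5 6 / 4 6 5 3 2 1 / 6 2 3 1 4 5 / 5 1 4 6 3 2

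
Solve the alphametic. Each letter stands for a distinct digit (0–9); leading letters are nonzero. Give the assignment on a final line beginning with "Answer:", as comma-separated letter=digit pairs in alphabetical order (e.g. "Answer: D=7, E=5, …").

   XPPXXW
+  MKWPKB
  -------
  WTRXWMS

Step 1. [col 1: W + B ≡ S (mod 10)] no forcing yet in column 1 (carry-in 0); B=7 is free and consistent — try it ⇒ B=7.
Step 2. [col 1: W + B ≡ S (mod 10)] several values work for W in column 1 (W + B ≡ S (mod 10), carry-in 0); try W=1, so W=1.
Step 3. [col 1: W + B ≡ S (mod 10)] from column 1 (W=1, B=7, carry-in 0, digits 1,7 already taken and all letters distinct): S must equal 8. So S=8.
Step 4. [col 2: X + K ≡ M (mod 10)] no forcing yet in column 2 (carry-in 0); K=9 is free and consistent — try it ⇒ K=9.
Step 5. [col 2: X + K ≡ M (mod 10)] no forcing yet in column 2 (carry-in 0); X=6 is free and consistent — try it. So X=6.
Step 6. [col 2: X + K ≡ M (mod 10)] from column 2 (X=6, K=9, carry-in 0, digits 1,6,7,8,9 already taken and all letters distinct): M must equal 5, so M=5.
Step 7. [col 3: X + P ≡ W (mod 10)] in column 3 we have X+P≡W with carry-in 1; given X=6, W=1 and digits 1,5,6,7,8,9 already taken and all letters distinct, that pins P to 4 ⇒ P=4.
Step 8. [col 5: P + K ≡ R (mod 10)] from column 5 (P=4, K=9, carry-in 0, digits 1,4,5,6,7,8,9 already taken and all letters distinct): R must equal 3, so R=3.
Step 9. [col 6: X + M ≡ T (mod 10)] column 6: given X=6, M=5, carry-in 1, and digits 1,3,4,5,6,7,8,9 already taken and all letters distinct, X+M≡T (mod 10) forces T=2 ⇒ T=2.

Answer: B=7, K=9, M=5, P=4, R=3, S=8, T=2, W=1, X=6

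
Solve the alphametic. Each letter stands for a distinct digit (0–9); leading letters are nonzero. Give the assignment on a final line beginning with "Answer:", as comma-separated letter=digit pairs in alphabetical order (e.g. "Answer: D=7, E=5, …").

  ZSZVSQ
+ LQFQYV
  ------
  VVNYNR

Step 1. [col 1: Q + V ≡ R (mod 10)] several values work for R in column 1 (Q + V ≡ R (mod 10), carry-in 0); try R=8 ⇒ R=8.
Step 2. [col 1: Q + V ≡ R (mod 10)] V=7 is one option consistent with column 1 (Q + V ≡ R (mod 10), carry-in 0) — take it, so V=7.
Step 3. [col 1: Q + V ≡ R (mod 10)] from column 1 (V=7, R=8, carry-in 0, digits 7,8 already taken and all letters distinct): Q must equal 1 ⇒ Q=1.
Step 4. [col 2: S + Y ≡ N (mod 10)] several values work for N in column 2 (S + Y ≡ N (mod 10), carry-in 0); try N=5 ⇒ N=5.
Step 5. [col 2: S + Y ≡ N (mod 10)] S=6 is one option consistent with column 2 (S + Y ≡ N (mod 10), carry-in 0) — take it, so S=6.
Step 6. [col 2: S + Y ≡ N (mod 10)] column 2 reads S+Y+carry(0)=N with S=6, N=5; with digits 1,5,6,7,8 already taken and all letters distinct, the only value for Y is 9 ⇒ Y=9.
Step 7. [col 4: Z + F ≡ N (mod 10)] column 4 (Z + F ≡ N (mod 10), carry-in 0) doesn't pin Z yet; pick Z=3 and continue, so Z=3.
Step 8. [col 4: Z + F ≡ N (mod 10)] column 4: given Z=3, N=5, carry-in 0, and digits 1,3,5,6,7,8,9 already taken and all letters distinct, Z+F≡N (mod 10) forces F=2, so F=2.
Step 9. [col 6: Z + L ≡ V (mod 10)] column 6: given Z=3, V=7, carry-in 0, and digits 1,2,3,5,6,7,8,9 already taken and all letters distinct, Z+L≡V (mod 10) forces L=4. So L=4.

Answer: F=2, L=4, N=5, Q=1, R=8, S=6, V=7, Y=9, Z=3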